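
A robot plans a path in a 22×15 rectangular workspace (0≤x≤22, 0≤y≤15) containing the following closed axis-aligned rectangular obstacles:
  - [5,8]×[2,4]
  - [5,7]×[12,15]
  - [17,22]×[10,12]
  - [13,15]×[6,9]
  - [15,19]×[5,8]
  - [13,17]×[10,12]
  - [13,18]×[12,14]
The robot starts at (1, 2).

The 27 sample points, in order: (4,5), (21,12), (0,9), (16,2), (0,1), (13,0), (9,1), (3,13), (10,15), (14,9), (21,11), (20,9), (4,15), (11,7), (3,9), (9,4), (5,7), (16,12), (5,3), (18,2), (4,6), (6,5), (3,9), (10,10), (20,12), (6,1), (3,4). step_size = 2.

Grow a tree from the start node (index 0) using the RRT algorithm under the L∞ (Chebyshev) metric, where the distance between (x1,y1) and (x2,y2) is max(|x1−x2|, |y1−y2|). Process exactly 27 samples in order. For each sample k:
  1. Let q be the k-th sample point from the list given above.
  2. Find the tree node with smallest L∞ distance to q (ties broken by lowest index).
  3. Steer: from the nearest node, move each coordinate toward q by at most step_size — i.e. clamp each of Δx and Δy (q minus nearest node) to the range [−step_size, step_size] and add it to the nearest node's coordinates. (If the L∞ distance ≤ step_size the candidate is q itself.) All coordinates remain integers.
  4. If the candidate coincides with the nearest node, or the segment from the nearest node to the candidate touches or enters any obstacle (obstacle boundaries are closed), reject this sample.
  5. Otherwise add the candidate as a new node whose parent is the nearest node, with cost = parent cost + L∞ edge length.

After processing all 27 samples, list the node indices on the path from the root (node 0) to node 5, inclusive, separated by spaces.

1. q=(4,5) nearest=0 d=3 new=(3,4) → add node 1 parent=0 cost=2
2. q=(21,12) nearest=1 d=18 new=(5,6) → add node 2 parent=1 cost=4
3. q=(0,9) nearest=1 d=5 new=(1,6) → add node 3 parent=1 cost=4
4. q=(16,2) nearest=2 d=11 new=(7,4) → blocked by [5,8]×[2,4], reject
5. q=(0,1) nearest=0 d=1 new=(0,1) → add node 4 parent=0 cost=1
6. q=(13,0) nearest=2 d=8 new=(7,4) → blocked by [5,8]×[2,4], reject
7. q=(9,1) nearest=2 d=5 new=(7,4) → blocked by [5,8]×[2,4], reject
8. q=(3,13) nearest=2 d=7 new=(3,8) → add node 5 parent=2 cost=6
9. q=(10,15) nearest=5 d=7 new=(5,10) → add node 6 parent=5 cost=8
10. q=(14,9) nearest=2 d=9 new=(7,8) → add node 7 parent=2 cost=6
11. q=(21,11) nearest=7 d=14 new=(9,10) → add node 8 parent=7 cost=8
12. q=(20,9) nearest=8 d=11 new=(11,9) → add node 9 parent=8 cost=10
13. q=(4,15) nearest=6 d=5 new=(4,12) → add node 10 parent=6 cost=10
14. q=(11,7) nearest=9 d=2 new=(11,7) → add node 11 parent=9 cost=12
15. q=(3,9) nearest=5 d=1 new=(3,9) → add node 12 parent=5 cost=7
16. q=(9,4) nearest=11 d=3 new=(9,5) → add node 13 parent=11 cost=14
17. q=(5,7) nearest=2 d=1 new=(5,7) → add node 14 parent=2 cost=5
18. q=(16,12) nearest=9 d=5 new=(13,11) → blocked by [13,17]×[10,12], reject
19. q=(5,3) nearest=1 d=2 new=(5,3) → blocked by [5,8]×[2,4], reject
20. q=(18,2) nearest=9 d=7 new=(13,7) → blocked by [13,15]×[6,9], reject
21. q=(4,6) nearest=2 d=1 new=(4,6) → add node 15 parent=2 cost=5
22. q=(6,5) nearest=2 d=1 new=(6,5) → add node 16 parent=2 cost=5
23. q=(3,9) nearest=12 d=0 → coincident, reject
24. q=(10,10) nearest=8 d=1 new=(10,10) → add node 17 parent=8 cost=9
25. q=(20,12) nearest=9 d=9 new=(13,11) → blocked by [13,17]×[10,12], reject
26. q=(6,1) nearest=1 d=3 new=(5,2) → blocked by [5,8]×[2,4], reject
27. q=(3,4) nearest=1 d=0 → coincident, reject

Path: 0 1 2 5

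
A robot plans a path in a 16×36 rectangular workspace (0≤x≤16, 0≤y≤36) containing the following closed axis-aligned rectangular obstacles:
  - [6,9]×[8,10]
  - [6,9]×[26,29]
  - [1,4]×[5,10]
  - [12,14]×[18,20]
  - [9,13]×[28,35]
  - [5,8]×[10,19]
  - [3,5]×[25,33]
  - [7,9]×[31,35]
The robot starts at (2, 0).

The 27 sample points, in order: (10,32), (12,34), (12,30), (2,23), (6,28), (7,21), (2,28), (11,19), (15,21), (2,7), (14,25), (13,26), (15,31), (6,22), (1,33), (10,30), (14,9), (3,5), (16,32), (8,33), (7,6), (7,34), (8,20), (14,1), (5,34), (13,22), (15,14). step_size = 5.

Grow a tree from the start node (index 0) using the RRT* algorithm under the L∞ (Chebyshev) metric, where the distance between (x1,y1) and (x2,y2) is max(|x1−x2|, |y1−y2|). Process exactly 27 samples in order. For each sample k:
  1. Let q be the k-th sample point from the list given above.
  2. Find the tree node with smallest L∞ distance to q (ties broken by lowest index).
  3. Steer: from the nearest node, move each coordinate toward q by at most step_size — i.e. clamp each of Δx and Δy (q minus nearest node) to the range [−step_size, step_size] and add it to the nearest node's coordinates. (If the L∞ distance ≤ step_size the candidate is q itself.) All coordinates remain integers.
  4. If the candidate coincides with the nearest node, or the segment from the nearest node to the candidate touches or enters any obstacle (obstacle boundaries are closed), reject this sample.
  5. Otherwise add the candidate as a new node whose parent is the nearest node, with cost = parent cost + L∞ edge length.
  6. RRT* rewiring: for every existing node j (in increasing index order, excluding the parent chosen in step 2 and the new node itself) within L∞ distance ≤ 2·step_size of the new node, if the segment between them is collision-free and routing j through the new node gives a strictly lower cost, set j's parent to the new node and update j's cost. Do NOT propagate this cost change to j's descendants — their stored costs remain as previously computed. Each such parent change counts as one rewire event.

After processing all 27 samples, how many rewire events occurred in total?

1. q=(10,32) nearest=0 d=32 new=(7,5) → add node 1 parent=0 cost=5
2. q=(12,34) nearest=1 d=29 new=(12,10) → add node 2 parent=1 cost=10
3. q=(12,30) nearest=2 d=20 new=(12,15) → add node 3 parent=2 cost=15
4. q=(2,23) nearest=3 d=10 new=(7,20) → blocked by [5,8]×[10,19], reject
5. q=(6,28) nearest=3 d=13 new=(7,20) → blocked by [5,8]×[10,19], reject
6. q=(7,21) nearest=3 d=6 new=(7,20) → blocked by [5,8]×[10,19], reject
7. q=(2,28) nearest=3 d=13 new=(7,20) → blocked by [5,8]×[10,19], reject
8. q=(11,19) nearest=3 d=4 new=(11,19) → add node 4 parent=3 cost=19
9. q=(15,21) nearest=4 d=4 new=(15,21) → blocked by [12,14]×[18,20], reject
10. q=(2,7) nearest=1 d=5 new=(2,7) → blocked by [1,4]×[5,10], reject
11. q=(14,25) nearest=4 d=6 new=(14,24) → add node 5 parent=4 cost=24
12. q=(13,26) nearest=5 d=2 new=(13,26) → add node 6 parent=5 cost=26
13. q=(15,31) nearest=6 d=5 new=(15,31) → add node 7 parent=6 cost=31
14. q=(6,22) nearest=4 d=5 new=(6,22) → add node 8 parent=4 cost=24
15. q=(1,33) nearest=8 d=11 new=(1,27) → blocked by [3,5]×[25,33], reject
16. q=(10,30) nearest=6 d=4 new=(10,30) → blocked by [9,13]×[28,35], reject
17. q=(14,9) nearest=2 d=2 new=(14,9) → add node 9 parent=2 cost=12
18. q=(3,5) nearest=1 d=4 new=(3,5) → blocked by [1,4]×[5,10], reject
19. q=(16,32) nearest=7 d=1 new=(16,32) → add node 10 parent=7 cost=32
20. q=(8,33) nearest=6 d=7 new=(8,31) → blocked by [9,13]×[28,35], reject
21. q=(7,6) nearest=1 d=1 new=(7,6) → add node 11 parent=1 cost=6
22. q=(7,34) nearest=6 d=8 new=(8,31) → blocked by [9,13]×[28,35], reject
23. q=(8,20) nearest=8 d=2 new=(8,20) → add node 12 parent=8 cost=26
24. q=(14,1) nearest=1 d=7 new=(12,1) → add node 13 parent=1 cost=10
25. q=(5,34) nearest=6 d=8 new=(8,31) → blocked by [9,13]×[28,35], reject
26. q=(13,22) nearest=5 d=2 new=(13,22) → add node 14 parent=5 cost=26
27. q=(15,14) nearest=3 d=3 new=(15,14) → add node 15 parent=3 cost=18; rewire 12→15 (25<26)

Rewire events: 1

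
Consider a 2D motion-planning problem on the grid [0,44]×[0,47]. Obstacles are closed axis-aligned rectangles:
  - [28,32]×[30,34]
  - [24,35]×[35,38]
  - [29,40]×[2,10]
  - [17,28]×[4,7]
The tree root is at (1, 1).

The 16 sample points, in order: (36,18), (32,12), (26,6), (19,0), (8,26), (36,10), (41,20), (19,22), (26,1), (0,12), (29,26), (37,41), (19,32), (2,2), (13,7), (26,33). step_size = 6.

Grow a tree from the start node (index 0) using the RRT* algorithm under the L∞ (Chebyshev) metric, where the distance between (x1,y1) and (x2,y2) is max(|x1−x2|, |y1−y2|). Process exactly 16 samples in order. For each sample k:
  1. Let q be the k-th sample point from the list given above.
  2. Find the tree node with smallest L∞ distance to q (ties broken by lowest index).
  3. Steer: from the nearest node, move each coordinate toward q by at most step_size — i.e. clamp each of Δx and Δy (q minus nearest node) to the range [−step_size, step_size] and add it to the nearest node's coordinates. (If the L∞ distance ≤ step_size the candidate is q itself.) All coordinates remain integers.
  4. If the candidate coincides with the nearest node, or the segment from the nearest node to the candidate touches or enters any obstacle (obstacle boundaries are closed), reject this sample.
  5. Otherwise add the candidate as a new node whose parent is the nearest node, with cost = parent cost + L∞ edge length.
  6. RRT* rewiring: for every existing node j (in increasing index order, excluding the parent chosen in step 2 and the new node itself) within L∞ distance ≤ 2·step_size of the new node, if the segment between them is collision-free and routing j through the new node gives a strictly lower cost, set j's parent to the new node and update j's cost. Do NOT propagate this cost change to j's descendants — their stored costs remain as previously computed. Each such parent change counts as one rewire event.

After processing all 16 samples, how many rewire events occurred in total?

1. q=(36,18) nearest=0 d=35 new=(7,7) → add node 1 parent=0 cost=6
2. q=(32,12) nearest=1 d=25 new=(13,12) → add node 2 parent=1 cost=12
3. q=(26,6) nearest=2 d=13 new=(19,6) → blocked by [17,28]×[4,7], reject
4. q=(19,0) nearest=1 d=12 new=(13,1) → add node 3 parent=1 cost=12
5. q=(8,26) nearest=2 d=14 new=(8,18) → add node 4 parent=2 cost=18
6. q=(36,10) nearest=2 d=23 new=(19,10) → add node 5 parent=2 cost=18
7. q=(41,20) nearest=5 d=22 new=(25,16) → add node 6 parent=5 cost=24
8. q=(19,22) nearest=6 d=6 new=(19,22) → add node 7 parent=6 cost=30
9. q=(26,1) nearest=5 d=9 new=(25,4) → blocked by [17,28]×[4,7], reject
10. q=(0,12) nearest=1 d=7 new=(1,12) → add node 8 parent=1 cost=12
11. q=(29,26) nearest=6 d=10 new=(29,22) → add node 9 parent=6 cost=30
12. q=(37,41) nearest=7 d=19 new=(25,28) → add node 10 parent=7 cost=36
13. q=(19,32) nearest=10 d=6 new=(19,32) → add node 11 parent=10 cost=42
14. q=(2,2) nearest=0 d=1 new=(2,2) → add node 12 parent=0 cost=1; rewire 8→12 (11<12)
15. q=(13,7) nearest=2 d=5 new=(13,7) → add node 13 parent=2 cost=17
16. q=(26,33) nearest=10 d=5 new=(26,33) → add node 14 parent=10 cost=41

Rewire events: 1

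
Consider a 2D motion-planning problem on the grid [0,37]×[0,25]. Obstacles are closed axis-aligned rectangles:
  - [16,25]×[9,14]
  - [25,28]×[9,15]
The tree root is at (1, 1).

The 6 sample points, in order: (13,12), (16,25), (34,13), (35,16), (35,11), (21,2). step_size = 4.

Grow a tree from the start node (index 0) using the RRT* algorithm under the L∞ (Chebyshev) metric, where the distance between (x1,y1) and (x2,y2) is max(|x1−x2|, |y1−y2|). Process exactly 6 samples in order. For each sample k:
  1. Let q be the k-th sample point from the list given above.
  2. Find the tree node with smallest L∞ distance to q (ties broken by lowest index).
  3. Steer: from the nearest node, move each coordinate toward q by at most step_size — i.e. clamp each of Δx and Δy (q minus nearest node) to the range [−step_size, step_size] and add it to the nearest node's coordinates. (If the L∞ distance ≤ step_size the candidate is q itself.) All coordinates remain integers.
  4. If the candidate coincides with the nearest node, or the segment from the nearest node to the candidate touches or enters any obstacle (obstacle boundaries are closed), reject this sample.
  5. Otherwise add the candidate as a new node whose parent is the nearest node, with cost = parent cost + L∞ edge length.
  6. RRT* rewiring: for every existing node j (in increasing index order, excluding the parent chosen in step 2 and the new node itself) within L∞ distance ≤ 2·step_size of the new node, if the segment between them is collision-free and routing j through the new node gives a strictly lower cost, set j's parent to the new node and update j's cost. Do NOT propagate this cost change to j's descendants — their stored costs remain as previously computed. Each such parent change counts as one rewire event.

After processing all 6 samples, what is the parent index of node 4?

Parent of node 4: 3

1. q=(13,12) nearest=0 d=12 new=(5,5) → add node 1 parent=0 cost=4
2. q=(16,25) nearest=1 d=20 new=(9,9) → add node 2 parent=1 cost=8
3. q=(34,13) nearest=2 d=25 new=(13,13) → add node 3 parent=2 cost=12
4. q=(35,16) nearest=3 d=22 new=(17,16) → add node 4 parent=3 cost=16
5. q=(35,11) nearest=4 d=18 new=(21,12) → blocked by [16,25]×[9,14], reject
6. q=(21,2) nearest=3 d=11 new=(17,9) → blocked by [16,25]×[9,14], reject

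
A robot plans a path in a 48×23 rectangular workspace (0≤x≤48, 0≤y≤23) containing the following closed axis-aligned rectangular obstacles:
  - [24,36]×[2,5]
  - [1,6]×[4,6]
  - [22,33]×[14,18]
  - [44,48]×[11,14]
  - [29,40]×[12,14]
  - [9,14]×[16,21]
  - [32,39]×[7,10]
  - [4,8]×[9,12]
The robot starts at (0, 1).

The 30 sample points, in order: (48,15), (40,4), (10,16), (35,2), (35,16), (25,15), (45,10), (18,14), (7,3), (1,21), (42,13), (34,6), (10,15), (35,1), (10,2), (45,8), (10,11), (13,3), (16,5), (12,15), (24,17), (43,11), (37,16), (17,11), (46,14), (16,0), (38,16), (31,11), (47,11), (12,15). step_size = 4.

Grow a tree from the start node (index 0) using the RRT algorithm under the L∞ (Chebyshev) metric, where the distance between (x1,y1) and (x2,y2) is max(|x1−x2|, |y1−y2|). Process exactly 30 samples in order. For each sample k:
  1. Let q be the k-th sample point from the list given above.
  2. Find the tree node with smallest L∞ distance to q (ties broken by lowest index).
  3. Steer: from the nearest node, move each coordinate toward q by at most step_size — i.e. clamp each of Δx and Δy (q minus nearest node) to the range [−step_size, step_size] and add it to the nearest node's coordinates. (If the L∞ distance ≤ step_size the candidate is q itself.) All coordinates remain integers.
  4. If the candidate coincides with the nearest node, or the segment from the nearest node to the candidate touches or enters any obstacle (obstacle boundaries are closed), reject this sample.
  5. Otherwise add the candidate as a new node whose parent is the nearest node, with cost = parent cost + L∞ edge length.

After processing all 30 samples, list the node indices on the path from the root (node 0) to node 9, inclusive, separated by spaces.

1. q=(48,15) nearest=0 d=48 new=(4,5) → blocked by [1,6]×[4,6], reject
2. q=(40,4) nearest=0 d=40 new=(4,4) → blocked by [1,6]×[4,6], reject
3. q=(10,16) nearest=0 d=15 new=(4,5) → blocked by [1,6]×[4,6], reject
4. q=(35,2) nearest=0 d=35 new=(4,2) → add node 1 parent=0 cost=4
5. q=(35,16) nearest=1 d=31 new=(8,6) → blocked by [1,6]×[4,6], reject
6. q=(25,15) nearest=1 d=21 new=(8,6) → blocked by [1,6]×[4,6], reject
7. q=(45,10) nearest=1 d=41 new=(8,6) → blocked by [1,6]×[4,6], reject
8. q=(18,14) nearest=1 d=14 new=(8,6) → blocked by [1,6]×[4,6], reject
9. q=(7,3) nearest=1 d=3 new=(7,3) → add node 2 parent=1 cost=7
10. q=(1,21) nearest=2 d=18 new=(3,7) → blocked by [1,6]×[4,6], reject
11. q=(42,13) nearest=2 d=35 new=(11,7) → add node 3 parent=2 cost=11
12. q=(34,6) nearest=3 d=23 new=(15,6) → add node 4 parent=3 cost=15
13. q=(10,15) nearest=3 d=8 new=(10,11) → add node 5 parent=3 cost=15
14. q=(35,1) nearest=4 d=20 new=(19,2) → add node 6 parent=4 cost=19
15. q=(10,2) nearest=2 d=3 new=(10,2) → add node 7 parent=2 cost=10
16. q=(45,8) nearest=6 d=26 new=(23,6) → add node 8 parent=6 cost=23
17. q=(10,11) nearest=5 d=0 → coincident, reject
18. q=(13,3) nearest=4 d=3 new=(13,3) → add node 9 parent=4 cost=18
19. q=(16,5) nearest=4 d=1 new=(16,5) → add node 10 parent=4 cost=16
20. q=(12,15) nearest=5 d=4 new=(12,15) → add node 11 parent=5 cost=19
21. q=(24,17) nearest=4 d=11 new=(19,10) → add node 12 parent=4 cost=19
22. q=(43,11) nearest=8 d=20 new=(27,10) → add node 13 parent=8 cost=27
23. q=(37,16) nearest=13 d=10 new=(31,14) → blocked by [22,33]×[14,18], reject
24. q=(17,11) nearest=12 d=2 new=(17,11) → add node 14 parent=12 cost=21
25. q=(46,14) nearest=13 d=19 new=(31,14) → blocked by [22,33]×[14,18], reject
26. q=(16,0) nearest=6 d=3 new=(16,0) → add node 15 parent=6 cost=22
27. q=(38,16) nearest=13 d=11 new=(31,14) → blocked by [22,33]×[14,18], reject
28. q=(31,11) nearest=13 d=4 new=(31,11) → add node 16 parent=13 cost=31
29. q=(47,11) nearest=16 d=16 new=(35,11) → add node 17 parent=16 cost=35
30. q=(12,15) nearest=11 d=0 → coincident, reject

Path: 0 1 2 3 4 9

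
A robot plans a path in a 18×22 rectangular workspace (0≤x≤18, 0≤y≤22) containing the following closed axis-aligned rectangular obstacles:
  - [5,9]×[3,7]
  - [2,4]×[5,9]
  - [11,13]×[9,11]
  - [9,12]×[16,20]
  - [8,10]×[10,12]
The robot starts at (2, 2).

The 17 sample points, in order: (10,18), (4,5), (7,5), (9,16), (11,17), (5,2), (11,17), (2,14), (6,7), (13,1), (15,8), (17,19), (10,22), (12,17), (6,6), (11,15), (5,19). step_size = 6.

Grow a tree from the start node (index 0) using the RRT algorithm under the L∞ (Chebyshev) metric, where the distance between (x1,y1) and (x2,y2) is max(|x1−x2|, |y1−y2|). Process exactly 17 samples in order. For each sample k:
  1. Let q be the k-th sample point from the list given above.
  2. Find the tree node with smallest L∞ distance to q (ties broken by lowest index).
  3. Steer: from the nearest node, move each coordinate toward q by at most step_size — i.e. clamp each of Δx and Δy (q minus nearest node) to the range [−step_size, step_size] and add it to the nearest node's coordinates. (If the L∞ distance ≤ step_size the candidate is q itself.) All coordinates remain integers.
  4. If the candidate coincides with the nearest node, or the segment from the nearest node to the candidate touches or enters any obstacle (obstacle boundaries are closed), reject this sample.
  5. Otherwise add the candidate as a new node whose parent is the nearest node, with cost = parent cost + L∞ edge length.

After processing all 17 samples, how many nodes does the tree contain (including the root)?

Node count: 6

1. q=(10,18) nearest=0 d=16 new=(8,8) → blocked by [5,9]×[3,7], reject
2. q=(4,5) nearest=0 d=3 new=(4,5) → blocked by [2,4]×[5,9], reject
3. q=(7,5) nearest=0 d=5 new=(7,5) → blocked by [5,9]×[3,7], reject
4. q=(9,16) nearest=0 d=14 new=(8,8) → blocked by [5,9]×[3,7], reject
5. q=(11,17) nearest=0 d=15 new=(8,8) → blocked by [5,9]×[3,7], reject
6. q=(5,2) nearest=0 d=3 new=(5,2) → add node 1 parent=0 cost=3
7. q=(11,17) nearest=0 d=15 new=(8,8) → blocked by [5,9]×[3,7], reject
8. q=(2,14) nearest=0 d=12 new=(2,8) → blocked by [2,4]×[5,9], reject
9. q=(6,7) nearest=0 d=5 new=(6,7) → blocked by [5,9]×[3,7], reject
10. q=(13,1) nearest=1 d=8 new=(11,1) → add node 2 parent=1 cost=9
11. q=(15,8) nearest=2 d=7 new=(15,7) → add node 3 parent=2 cost=15
12. q=(17,19) nearest=3 d=12 new=(17,13) → add node 4 parent=3 cost=21
13. q=(10,22) nearest=4 d=9 new=(11,19) → blocked by [9,12]×[16,20], reject
14. q=(12,17) nearest=4 d=5 new=(12,17) → blocked by [9,12]×[16,20], reject
15. q=(6,6) nearest=0 d=4 new=(6,6) → blocked by [5,9]×[3,7], reject
16. q=(11,15) nearest=4 d=6 new=(11,15) → add node 5 parent=4 cost=27
17. q=(5,19) nearest=5 d=6 new=(5,19) → blocked by [9,12]×[16,20], reject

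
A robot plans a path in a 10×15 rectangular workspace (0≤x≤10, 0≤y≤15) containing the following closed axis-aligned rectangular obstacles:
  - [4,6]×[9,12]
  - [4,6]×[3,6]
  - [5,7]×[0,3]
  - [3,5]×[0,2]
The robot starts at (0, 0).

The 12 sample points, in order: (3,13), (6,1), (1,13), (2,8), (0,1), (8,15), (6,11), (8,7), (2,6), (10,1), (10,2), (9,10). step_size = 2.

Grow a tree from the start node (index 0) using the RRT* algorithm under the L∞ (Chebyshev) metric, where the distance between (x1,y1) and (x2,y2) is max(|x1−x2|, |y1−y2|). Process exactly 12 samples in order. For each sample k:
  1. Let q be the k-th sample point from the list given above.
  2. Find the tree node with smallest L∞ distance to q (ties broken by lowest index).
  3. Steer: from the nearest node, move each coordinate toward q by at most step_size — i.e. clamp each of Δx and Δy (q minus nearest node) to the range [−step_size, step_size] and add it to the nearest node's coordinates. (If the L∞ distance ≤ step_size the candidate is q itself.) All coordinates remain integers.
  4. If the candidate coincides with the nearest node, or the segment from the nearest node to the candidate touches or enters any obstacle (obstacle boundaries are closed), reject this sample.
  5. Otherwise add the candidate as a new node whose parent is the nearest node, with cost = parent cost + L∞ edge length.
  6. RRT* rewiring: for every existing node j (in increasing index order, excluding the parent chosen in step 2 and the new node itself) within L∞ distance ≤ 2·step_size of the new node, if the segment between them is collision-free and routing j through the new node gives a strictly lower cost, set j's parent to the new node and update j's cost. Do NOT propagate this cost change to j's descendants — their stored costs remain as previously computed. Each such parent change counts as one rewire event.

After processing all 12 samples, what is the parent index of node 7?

1. q=(3,13) nearest=0 d=13 new=(2,2) → add node 1 parent=0 cost=2
2. q=(6,1) nearest=1 d=4 new=(4,1) → blocked by [3,5]×[0,2], reject
3. q=(1,13) nearest=1 d=11 new=(1,4) → add node 2 parent=1 cost=4
4. q=(2,8) nearest=2 d=4 new=(2,6) → add node 3 parent=2 cost=6
5. q=(0,1) nearest=0 d=1 new=(0,1) → add node 4 parent=0 cost=1
6. q=(8,15) nearest=3 d=9 new=(4,8) → add node 5 parent=3 cost=8
7. q=(6,11) nearest=5 d=3 new=(6,10) → blocked by [4,6]×[9,12], reject
8. q=(8,7) nearest=5 d=4 new=(6,7) → add node 6 parent=5 cost=10
9. q=(2,6) nearest=3 d=0 → coincident, reject
10. q=(10,1) nearest=6 d=6 new=(8,5) → add node 7 parent=6 cost=12
11. q=(10,2) nearest=7 d=3 new=(10,3) → add node 8 parent=7 cost=14
12. q=(9,10) nearest=6 d=3 new=(8,9) → add node 9 parent=6 cost=12

Parent of node 7: 6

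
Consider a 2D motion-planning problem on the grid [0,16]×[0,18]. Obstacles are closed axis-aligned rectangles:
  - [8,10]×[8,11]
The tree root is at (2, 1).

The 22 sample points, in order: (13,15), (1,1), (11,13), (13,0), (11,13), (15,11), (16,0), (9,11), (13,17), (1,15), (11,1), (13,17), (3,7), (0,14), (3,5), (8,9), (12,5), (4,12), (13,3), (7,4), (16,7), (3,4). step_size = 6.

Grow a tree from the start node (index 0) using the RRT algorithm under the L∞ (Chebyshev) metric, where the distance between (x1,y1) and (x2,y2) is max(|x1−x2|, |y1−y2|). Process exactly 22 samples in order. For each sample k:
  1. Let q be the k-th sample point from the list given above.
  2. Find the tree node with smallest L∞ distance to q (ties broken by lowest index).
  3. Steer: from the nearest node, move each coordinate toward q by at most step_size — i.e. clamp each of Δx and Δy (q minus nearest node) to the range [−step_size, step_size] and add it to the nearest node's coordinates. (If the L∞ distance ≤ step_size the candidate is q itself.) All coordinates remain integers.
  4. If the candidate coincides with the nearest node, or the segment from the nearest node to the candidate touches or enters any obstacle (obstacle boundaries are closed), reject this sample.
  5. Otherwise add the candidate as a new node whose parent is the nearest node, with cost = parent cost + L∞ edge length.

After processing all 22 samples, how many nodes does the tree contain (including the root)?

Node count: 16

1. q=(13,15) nearest=0 d=14 new=(8,7) → add node 1 parent=0 cost=6
2. q=(1,1) nearest=0 d=1 new=(1,1) → add node 2 parent=0 cost=1
3. q=(11,13) nearest=1 d=6 new=(11,13) → blocked by [8,10]×[8,11], reject
4. q=(13,0) nearest=1 d=7 new=(13,1) → add node 3 parent=1 cost=12
5. q=(11,13) nearest=1 d=6 new=(11,13) → blocked by [8,10]×[8,11], reject
6. q=(15,11) nearest=1 d=7 new=(14,11) → blocked by [8,10]×[8,11], reject
7. q=(16,0) nearest=3 d=3 new=(16,0) → add node 4 parent=3 cost=15
8. q=(9,11) nearest=1 d=4 new=(9,11) → blocked by [8,10]×[8,11], reject
9. q=(13,17) nearest=1 d=10 new=(13,13) → blocked by [8,10]×[8,11], reject
10. q=(1,15) nearest=1 d=8 new=(2,13) → add node 5 parent=1 cost=12
11. q=(11,1) nearest=3 d=2 new=(11,1) → add node 6 parent=3 cost=14
12. q=(13,17) nearest=1 d=10 new=(13,13) → blocked by [8,10]×[8,11], reject
13. q=(3,7) nearest=1 d=5 new=(3,7) → add node 7 parent=1 cost=11
14. q=(0,14) nearest=5 d=2 new=(0,14) → add node 8 parent=5 cost=14
15. q=(3,5) nearest=7 d=2 new=(3,5) → add node 9 parent=7 cost=13
16. q=(8,9) nearest=1 d=2 new=(8,9) → blocked by [8,10]×[8,11], reject
17. q=(12,5) nearest=1 d=4 new=(12,5) → add node 10 parent=1 cost=10
18. q=(4,12) nearest=5 d=2 new=(4,12) → add node 11 parent=5 cost=14
19. q=(13,3) nearest=3 d=2 new=(13,3) → add node 12 parent=3 cost=14
20. q=(7,4) nearest=1 d=3 new=(7,4) → add node 13 parent=1 cost=9
21. q=(16,7) nearest=10 d=4 new=(16,7) → add node 14 parent=10 cost=14
22. q=(3,4) nearest=9 d=1 new=(3,4) → add node 15 parent=9 cost=14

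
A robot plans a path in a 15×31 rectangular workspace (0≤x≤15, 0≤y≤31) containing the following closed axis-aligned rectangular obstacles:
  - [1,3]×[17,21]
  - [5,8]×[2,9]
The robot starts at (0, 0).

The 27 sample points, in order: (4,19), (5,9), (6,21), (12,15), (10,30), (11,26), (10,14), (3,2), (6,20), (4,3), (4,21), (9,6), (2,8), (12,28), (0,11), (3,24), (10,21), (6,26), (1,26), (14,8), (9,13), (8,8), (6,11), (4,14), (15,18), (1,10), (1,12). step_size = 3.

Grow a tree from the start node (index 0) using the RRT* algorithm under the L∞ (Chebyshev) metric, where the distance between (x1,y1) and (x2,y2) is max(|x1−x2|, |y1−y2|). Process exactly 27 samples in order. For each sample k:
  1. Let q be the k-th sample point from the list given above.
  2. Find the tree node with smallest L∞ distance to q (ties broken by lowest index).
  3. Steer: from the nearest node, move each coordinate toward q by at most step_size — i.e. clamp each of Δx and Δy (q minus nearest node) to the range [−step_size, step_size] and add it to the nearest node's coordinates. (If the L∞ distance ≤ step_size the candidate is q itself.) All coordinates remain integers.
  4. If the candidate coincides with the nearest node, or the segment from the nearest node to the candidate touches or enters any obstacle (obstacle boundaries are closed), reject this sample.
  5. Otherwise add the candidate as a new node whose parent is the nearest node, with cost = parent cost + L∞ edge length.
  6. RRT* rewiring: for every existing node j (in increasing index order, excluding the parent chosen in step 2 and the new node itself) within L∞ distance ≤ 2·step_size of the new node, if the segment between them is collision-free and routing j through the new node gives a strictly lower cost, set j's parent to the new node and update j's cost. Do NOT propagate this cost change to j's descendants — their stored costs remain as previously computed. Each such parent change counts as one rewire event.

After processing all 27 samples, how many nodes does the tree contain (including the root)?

1. q=(4,19) nearest=0 d=19 new=(3,3) → add node 1 parent=0 cost=3
2. q=(5,9) nearest=1 d=6 new=(5,6) → blocked by [5,8]×[2,9], reject
3. q=(6,21) nearest=1 d=18 new=(6,6) → blocked by [5,8]×[2,9], reject
4. q=(12,15) nearest=1 d=12 new=(6,6) → blocked by [5,8]×[2,9], reject
5. q=(10,30) nearest=1 d=27 new=(6,6) → blocked by [5,8]×[2,9], reject
6. q=(11,26) nearest=1 d=23 new=(6,6) → blocked by [5,8]×[2,9], reject
7. q=(10,14) nearest=1 d=11 new=(6,6) → blocked by [5,8]×[2,9], reject
8. q=(3,2) nearest=1 d=1 new=(3,2) → add node 2 parent=1 cost=4
9. q=(6,20) nearest=1 d=17 new=(6,6) → blocked by [5,8]×[2,9], reject
10. q=(4,3) nearest=1 d=1 new=(4,3) → add node 3 parent=1 cost=4
11. q=(4,21) nearest=1 d=18 new=(4,6) → add node 4 parent=1 cost=6
12. q=(9,6) nearest=3 d=5 new=(7,6) → blocked by [5,8]×[2,9], reject
13. q=(2,8) nearest=4 d=2 new=(2,8) → add node 5 parent=4 cost=8
14. q=(12,28) nearest=5 d=20 new=(5,11) → add node 6 parent=5 cost=11
15. q=(0,11) nearest=5 d=3 new=(0,11) → add node 7 parent=5 cost=11
16. q=(3,24) nearest=6 d=13 new=(3,14) → add node 8 parent=6 cost=14
17. q=(10,21) nearest=8 d=7 new=(6,17) → add node 9 parent=8 cost=17
18. q=(6,26) nearest=9 d=9 new=(6,20) → add node 10 parent=9 cost=20
19. q=(1,26) nearest=10 d=6 new=(3,23) → add node 11 parent=10 cost=23
20. q=(14,8) nearest=6 d=9 new=(8,8) → blocked by [5,8]×[2,9], reject
21. q=(9,13) nearest=6 d=4 new=(8,13) → add node 12 parent=6 cost=14
22. q=(8,8) nearest=6 d=3 new=(8,8) → blocked by [5,8]×[2,9], reject
23. q=(6,11) nearest=6 d=1 new=(6,11) → add node 13 parent=6 cost=12
24. q=(4,14) nearest=8 d=1 new=(4,14) → add node 14 parent=8 cost=15
25. q=(15,18) nearest=12 d=7 new=(11,16) → add node 15 parent=12 cost=17
26. q=(1,10) nearest=7 d=1 new=(1,10) → add node 16 parent=7 cost=12
27. q=(1,12) nearest=7 d=1 new=(1,12) → add node 17 parent=7 cost=12

Node count: 18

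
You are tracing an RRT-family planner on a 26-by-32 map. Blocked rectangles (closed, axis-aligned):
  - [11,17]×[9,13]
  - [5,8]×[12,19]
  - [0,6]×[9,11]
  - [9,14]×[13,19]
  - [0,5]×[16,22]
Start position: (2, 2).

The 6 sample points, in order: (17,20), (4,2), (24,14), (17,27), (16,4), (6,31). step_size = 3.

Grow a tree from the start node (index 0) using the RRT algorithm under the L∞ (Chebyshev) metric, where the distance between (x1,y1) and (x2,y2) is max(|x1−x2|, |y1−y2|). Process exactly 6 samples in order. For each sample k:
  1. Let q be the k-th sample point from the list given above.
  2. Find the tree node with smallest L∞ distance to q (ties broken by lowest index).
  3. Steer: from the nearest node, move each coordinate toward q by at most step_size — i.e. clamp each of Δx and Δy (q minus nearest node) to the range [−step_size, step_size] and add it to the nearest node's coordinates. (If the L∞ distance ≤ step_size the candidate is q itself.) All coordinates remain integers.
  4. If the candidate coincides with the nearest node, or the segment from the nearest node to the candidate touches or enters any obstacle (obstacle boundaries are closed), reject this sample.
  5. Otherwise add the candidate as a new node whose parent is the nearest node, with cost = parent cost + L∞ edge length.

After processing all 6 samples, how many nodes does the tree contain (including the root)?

Node count: 5

1. q=(17,20) nearest=0 d=18 new=(5,5) → add node 1 parent=0 cost=3
2. q=(4,2) nearest=0 d=2 new=(4,2) → add node 2 parent=0 cost=2
3. q=(24,14) nearest=1 d=19 new=(8,8) → add node 3 parent=1 cost=6
4. q=(17,27) nearest=3 d=19 new=(11,11) → blocked by [11,17]×[9,13], reject
5. q=(16,4) nearest=3 d=8 new=(11,5) → add node 4 parent=3 cost=9
6. q=(6,31) nearest=3 d=23 new=(6,11) → blocked by [0,6]×[9,11], reject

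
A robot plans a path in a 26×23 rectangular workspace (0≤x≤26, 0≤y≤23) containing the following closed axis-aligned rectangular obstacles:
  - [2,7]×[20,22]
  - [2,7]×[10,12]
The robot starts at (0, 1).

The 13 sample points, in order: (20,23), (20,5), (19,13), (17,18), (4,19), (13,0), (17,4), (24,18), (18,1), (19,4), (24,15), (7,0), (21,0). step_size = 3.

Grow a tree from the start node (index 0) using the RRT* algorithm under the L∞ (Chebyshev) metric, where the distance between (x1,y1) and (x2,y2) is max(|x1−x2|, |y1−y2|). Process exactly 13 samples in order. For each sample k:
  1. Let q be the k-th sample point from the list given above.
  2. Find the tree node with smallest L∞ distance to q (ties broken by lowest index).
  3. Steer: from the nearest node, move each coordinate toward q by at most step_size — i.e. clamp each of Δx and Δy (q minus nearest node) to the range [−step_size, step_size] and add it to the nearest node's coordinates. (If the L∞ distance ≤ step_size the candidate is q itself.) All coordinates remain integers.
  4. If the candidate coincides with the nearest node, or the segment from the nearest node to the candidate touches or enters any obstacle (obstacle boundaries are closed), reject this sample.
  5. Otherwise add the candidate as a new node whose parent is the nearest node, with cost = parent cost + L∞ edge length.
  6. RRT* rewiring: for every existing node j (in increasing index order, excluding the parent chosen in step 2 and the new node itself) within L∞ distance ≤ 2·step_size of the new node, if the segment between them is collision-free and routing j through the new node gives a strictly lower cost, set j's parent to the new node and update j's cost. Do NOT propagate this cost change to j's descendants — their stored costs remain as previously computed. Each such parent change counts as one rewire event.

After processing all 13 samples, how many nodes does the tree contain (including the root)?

1. q=(20,23) nearest=0 d=22 new=(3,4) → add node 1 parent=0 cost=3
2. q=(20,5) nearest=1 d=17 new=(6,5) → add node 2 parent=1 cost=6
3. q=(19,13) nearest=2 d=13 new=(9,8) → add node 3 parent=2 cost=9
4. q=(17,18) nearest=3 d=10 new=(12,11) → add node 4 parent=3 cost=12
5. q=(4,19) nearest=4 d=8 new=(9,14) → add node 5 parent=4 cost=15
6. q=(13,0) nearest=2 d=7 new=(9,2) → add node 6 parent=2 cost=9
7. q=(17,4) nearest=4 d=7 new=(15,8) → add node 7 parent=4 cost=15
8. q=(24,18) nearest=7 d=10 new=(18,11) → add node 8 parent=7 cost=18
9. q=(18,1) nearest=7 d=7 new=(18,5) → add node 9 parent=7 cost=18
10. q=(19,4) nearest=9 d=1 new=(19,4) → add node 10 parent=9 cost=19
11. q=(24,15) nearest=8 d=6 new=(21,14) → add node 11 parent=8 cost=21
12. q=(7,0) nearest=6 d=2 new=(7,0) → add node 12 parent=6 cost=11
13. q=(21,0) nearest=10 d=4 new=(21,1) → add node 13 parent=10 cost=22

Node count: 14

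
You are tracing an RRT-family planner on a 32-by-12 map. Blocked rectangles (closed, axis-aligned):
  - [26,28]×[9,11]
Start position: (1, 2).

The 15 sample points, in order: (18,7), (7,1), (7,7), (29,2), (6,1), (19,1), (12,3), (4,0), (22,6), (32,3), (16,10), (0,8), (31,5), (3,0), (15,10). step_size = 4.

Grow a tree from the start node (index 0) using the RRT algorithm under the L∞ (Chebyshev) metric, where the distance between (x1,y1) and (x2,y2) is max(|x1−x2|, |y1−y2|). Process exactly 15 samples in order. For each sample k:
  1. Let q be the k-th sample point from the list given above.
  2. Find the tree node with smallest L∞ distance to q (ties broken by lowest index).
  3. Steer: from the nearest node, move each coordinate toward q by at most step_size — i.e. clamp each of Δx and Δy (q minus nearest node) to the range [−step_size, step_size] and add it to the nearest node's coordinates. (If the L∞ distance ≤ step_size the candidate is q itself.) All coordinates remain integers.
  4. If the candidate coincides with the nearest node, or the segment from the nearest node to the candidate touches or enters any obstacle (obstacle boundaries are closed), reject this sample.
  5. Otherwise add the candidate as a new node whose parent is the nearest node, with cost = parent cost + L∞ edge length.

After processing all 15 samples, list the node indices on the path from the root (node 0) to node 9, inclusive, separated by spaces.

Path: 0 1 2 4 6 9

1. q=(18,7) nearest=0 d=17 new=(5,6) → add node 1 parent=0 cost=4
2. q=(7,1) nearest=1 d=5 new=(7,2) → add node 2 parent=1 cost=8
3. q=(7,7) nearest=1 d=2 new=(7,7) → add node 3 parent=1 cost=6
4. q=(29,2) nearest=2 d=22 new=(11,2) → add node 4 parent=2 cost=12
5. q=(6,1) nearest=2 d=1 new=(6,1) → add node 5 parent=2 cost=9
6. q=(19,1) nearest=4 d=8 new=(15,1) → add node 6 parent=4 cost=16
7. q=(12,3) nearest=4 d=1 new=(12,3) → add node 7 parent=4 cost=13
8. q=(4,0) nearest=5 d=2 new=(4,0) → add node 8 parent=5 cost=11
9. q=(22,6) nearest=6 d=7 new=(19,5) → add node 9 parent=6 cost=20
10. q=(32,3) nearest=9 d=13 new=(23,3) → add node 10 parent=9 cost=24
11. q=(16,10) nearest=9 d=5 new=(16,9) → add node 11 parent=9 cost=24
12. q=(0,8) nearest=1 d=5 new=(1,8) → add node 12 parent=1 cost=8
13. q=(31,5) nearest=10 d=8 new=(27,5) → add node 13 parent=10 cost=28
14. q=(3,0) nearest=8 d=1 new=(3,0) → add node 14 parent=8 cost=12
15. q=(15,10) nearest=11 d=1 new=(15,10) → add node 15 parent=11 cost=25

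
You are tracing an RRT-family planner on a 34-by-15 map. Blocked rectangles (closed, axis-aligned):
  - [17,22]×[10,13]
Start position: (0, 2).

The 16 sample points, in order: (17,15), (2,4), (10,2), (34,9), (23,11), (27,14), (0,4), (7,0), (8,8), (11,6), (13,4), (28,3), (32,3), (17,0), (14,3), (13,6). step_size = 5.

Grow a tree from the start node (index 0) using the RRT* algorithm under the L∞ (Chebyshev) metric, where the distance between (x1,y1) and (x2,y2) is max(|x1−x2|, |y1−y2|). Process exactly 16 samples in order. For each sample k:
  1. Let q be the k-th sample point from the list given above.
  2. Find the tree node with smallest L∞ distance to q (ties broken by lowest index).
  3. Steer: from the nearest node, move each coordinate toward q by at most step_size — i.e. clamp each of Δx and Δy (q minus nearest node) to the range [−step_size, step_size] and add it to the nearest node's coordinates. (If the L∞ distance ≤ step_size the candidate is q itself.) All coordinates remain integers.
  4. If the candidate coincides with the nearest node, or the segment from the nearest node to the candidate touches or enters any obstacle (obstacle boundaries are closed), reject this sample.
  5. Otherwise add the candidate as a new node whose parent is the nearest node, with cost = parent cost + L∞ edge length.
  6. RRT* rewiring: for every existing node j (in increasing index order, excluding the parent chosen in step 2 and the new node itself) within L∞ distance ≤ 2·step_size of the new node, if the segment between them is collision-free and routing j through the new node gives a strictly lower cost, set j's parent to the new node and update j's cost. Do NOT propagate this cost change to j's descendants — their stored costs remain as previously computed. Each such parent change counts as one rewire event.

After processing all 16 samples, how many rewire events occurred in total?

1. q=(17,15) nearest=0 d=17 new=(5,7) → add node 1 parent=0 cost=5
2. q=(2,4) nearest=0 d=2 new=(2,4) → add node 2 parent=0 cost=2
3. q=(10,2) nearest=1 d=5 new=(10,2) → add node 3 parent=1 cost=10
4. q=(34,9) nearest=3 d=24 new=(15,7) → add node 4 parent=3 cost=15
5. q=(23,11) nearest=4 d=8 new=(20,11) → blocked by [17,22]×[10,13], reject
6. q=(27,14) nearest=4 d=12 new=(20,12) → blocked by [17,22]×[10,13], reject
7. q=(0,4) nearest=0 d=2 new=(0,4) → add node 5 parent=0 cost=2
8. q=(7,0) nearest=3 d=3 new=(7,0) → add node 6 parent=3 cost=13
9. q=(8,8) nearest=1 d=3 new=(8,8) → add node 7 parent=1 cost=8
10. q=(11,6) nearest=7 d=3 new=(11,6) → add node 8 parent=7 cost=11
11. q=(13,4) nearest=8 d=2 new=(13,4) → add node 9 parent=8 cost=13
12. q=(28,3) nearest=4 d=13 new=(20,3) → add node 10 parent=4 cost=20
13. q=(32,3) nearest=10 d=12 new=(25,3) → add node 11 parent=10 cost=25
14. q=(17,0) nearest=10 d=3 new=(17,0) → add node 12 parent=10 cost=23
15. q=(14,3) nearest=9 d=1 new=(14,3) → add node 13 parent=9 cost=14; rewire 12→13 (17<23)
16. q=(13,6) nearest=4 d=2 new=(13,6) → add node 14 parent=4 cost=17

Rewire events: 1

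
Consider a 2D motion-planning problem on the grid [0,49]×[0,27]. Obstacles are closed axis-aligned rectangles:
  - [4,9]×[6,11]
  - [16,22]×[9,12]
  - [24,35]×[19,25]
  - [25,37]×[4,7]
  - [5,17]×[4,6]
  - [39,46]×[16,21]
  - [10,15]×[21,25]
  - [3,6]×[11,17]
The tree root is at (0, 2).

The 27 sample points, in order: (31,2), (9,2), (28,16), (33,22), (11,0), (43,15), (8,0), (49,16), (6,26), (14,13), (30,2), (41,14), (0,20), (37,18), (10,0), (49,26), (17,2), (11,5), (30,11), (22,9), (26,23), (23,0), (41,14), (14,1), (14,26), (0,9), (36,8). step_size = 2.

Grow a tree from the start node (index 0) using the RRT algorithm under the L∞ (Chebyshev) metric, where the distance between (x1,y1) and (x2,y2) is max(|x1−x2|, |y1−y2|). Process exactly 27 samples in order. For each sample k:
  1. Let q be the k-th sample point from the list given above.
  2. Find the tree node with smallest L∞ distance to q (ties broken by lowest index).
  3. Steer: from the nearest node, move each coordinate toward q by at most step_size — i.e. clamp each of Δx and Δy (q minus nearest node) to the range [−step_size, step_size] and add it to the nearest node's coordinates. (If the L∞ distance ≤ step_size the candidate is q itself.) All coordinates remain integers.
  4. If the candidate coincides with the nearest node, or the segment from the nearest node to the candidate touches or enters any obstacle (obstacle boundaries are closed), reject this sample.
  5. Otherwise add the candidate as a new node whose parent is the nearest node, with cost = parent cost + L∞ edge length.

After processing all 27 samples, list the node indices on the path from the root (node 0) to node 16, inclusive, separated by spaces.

Path: 0 1 2 3 4 7 10 11 12 16

1. q=(31,2) nearest=0 d=31 new=(2,2) → add node 1 parent=0 cost=2
2. q=(9,2) nearest=1 d=7 new=(4,2) → add node 2 parent=1 cost=4
3. q=(28,16) nearest=2 d=24 new=(6,4) → blocked by [5,17]×[4,6], reject
4. q=(33,22) nearest=2 d=29 new=(6,4) → blocked by [5,17]×[4,6], reject
5. q=(11,0) nearest=2 d=7 new=(6,0) → add node 3 parent=2 cost=6
6. q=(43,15) nearest=3 d=37 new=(8,2) → add node 4 parent=3 cost=8
7. q=(8,0) nearest=3 d=2 new=(8,0) → add node 5 parent=3 cost=8
8. q=(49,16) nearest=4 d=41 new=(10,4) → blocked by [5,17]×[4,6], reject
9. q=(6,26) nearest=0 d=24 new=(2,4) → add node 6 parent=0 cost=2
10. q=(14,13) nearest=2 d=11 new=(6,4) → blocked by [5,17]×[4,6], reject
11. q=(30,2) nearest=4 d=22 new=(10,2) → add node 7 parent=4 cost=10
12. q=(41,14) nearest=7 d=31 new=(12,4) → blocked by [5,17]×[4,6], reject
13. q=(0,20) nearest=6 d=16 new=(0,6) → add node 8 parent=6 cost=4
14. q=(37,18) nearest=7 d=27 new=(12,4) → blocked by [5,17]×[4,6], reject
15. q=(10,0) nearest=4 d=2 new=(10,0) → add node 9 parent=4 cost=10
16. q=(49,26) nearest=7 d=39 new=(12,4) → blocked by [5,17]×[4,6], reject
17. q=(17,2) nearest=7 d=7 new=(12,2) → add node 10 parent=7 cost=12
18. q=(11,5) nearest=4 d=3 new=(10,4) → blocked by [5,17]×[4,6], reject
19. q=(30,11) nearest=10 d=18 new=(14,4) → blocked by [5,17]×[4,6], reject
20. q=(22,9) nearest=10 d=10 new=(14,4) → blocked by [5,17]×[4,6], reject
21. q=(26,23) nearest=4 d=21 new=(10,4) → blocked by [5,17]×[4,6], reject
22. q=(23,0) nearest=10 d=11 new=(14,0) → add node 11 parent=10 cost=14
23. q=(41,14) nearest=11 d=27 new=(16,2) → add node 12 parent=11 cost=16
24. q=(14,1) nearest=11 d=1 new=(14,1) → add node 13 parent=11 cost=15
25. q=(14,26) nearest=8 d=20 new=(2,8) → add node 14 parent=8 cost=6
26. q=(0,9) nearest=14 d=2 new=(0,9) → add node 15 parent=14 cost=8
27. q=(36,8) nearest=12 d=20 new=(18,4) → add node 16 parent=12 cost=18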